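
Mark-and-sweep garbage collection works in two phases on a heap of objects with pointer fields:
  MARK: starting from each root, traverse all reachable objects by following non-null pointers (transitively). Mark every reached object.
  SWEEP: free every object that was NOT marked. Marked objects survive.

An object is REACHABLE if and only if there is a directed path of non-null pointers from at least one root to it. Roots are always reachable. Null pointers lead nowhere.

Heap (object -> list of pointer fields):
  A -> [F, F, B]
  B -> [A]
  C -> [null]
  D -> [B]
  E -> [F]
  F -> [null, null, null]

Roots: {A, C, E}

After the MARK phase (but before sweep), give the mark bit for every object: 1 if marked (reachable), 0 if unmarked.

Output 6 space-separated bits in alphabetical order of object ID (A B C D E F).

Roots: A C E
Mark A: refs=F F B, marked=A
Mark C: refs=null, marked=A C
Mark E: refs=F, marked=A C E
Mark F: refs=null null null, marked=A C E F
Mark B: refs=A, marked=A B C E F
Unmarked (collected): D

Answer: 1 1 1 0 1 1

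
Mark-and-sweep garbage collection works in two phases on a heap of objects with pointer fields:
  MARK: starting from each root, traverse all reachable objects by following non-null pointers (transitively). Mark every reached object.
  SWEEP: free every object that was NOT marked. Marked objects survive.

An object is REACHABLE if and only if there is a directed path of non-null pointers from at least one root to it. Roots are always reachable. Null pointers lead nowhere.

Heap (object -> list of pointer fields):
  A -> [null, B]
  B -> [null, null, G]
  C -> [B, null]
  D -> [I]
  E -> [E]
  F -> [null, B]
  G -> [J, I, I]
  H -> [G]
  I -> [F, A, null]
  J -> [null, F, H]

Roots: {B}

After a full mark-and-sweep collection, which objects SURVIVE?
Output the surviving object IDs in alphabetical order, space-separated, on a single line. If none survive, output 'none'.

Answer: A B F G H I J

Derivation:
Roots: B
Mark B: refs=null null G, marked=B
Mark G: refs=J I I, marked=B G
Mark J: refs=null F H, marked=B G J
Mark I: refs=F A null, marked=B G I J
Mark F: refs=null B, marked=B F G I J
Mark H: refs=G, marked=B F G H I J
Mark A: refs=null B, marked=A B F G H I J
Unmarked (collected): C D E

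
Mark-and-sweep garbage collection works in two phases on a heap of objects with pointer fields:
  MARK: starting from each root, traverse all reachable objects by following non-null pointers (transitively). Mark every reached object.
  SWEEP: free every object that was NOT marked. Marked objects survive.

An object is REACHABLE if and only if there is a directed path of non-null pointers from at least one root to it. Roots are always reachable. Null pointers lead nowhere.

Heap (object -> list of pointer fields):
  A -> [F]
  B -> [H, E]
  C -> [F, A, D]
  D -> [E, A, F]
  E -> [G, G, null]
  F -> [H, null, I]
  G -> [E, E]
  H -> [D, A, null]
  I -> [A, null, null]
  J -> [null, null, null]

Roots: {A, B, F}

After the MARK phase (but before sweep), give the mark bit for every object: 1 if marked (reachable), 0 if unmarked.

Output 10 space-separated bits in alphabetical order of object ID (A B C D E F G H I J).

Answer: 1 1 0 1 1 1 1 1 1 0

Derivation:
Roots: A B F
Mark A: refs=F, marked=A
Mark B: refs=H E, marked=A B
Mark F: refs=H null I, marked=A B F
Mark H: refs=D A null, marked=A B F H
Mark E: refs=G G null, marked=A B E F H
Mark I: refs=A null null, marked=A B E F H I
Mark D: refs=E A F, marked=A B D E F H I
Mark G: refs=E E, marked=A B D E F G H I
Unmarked (collected): C J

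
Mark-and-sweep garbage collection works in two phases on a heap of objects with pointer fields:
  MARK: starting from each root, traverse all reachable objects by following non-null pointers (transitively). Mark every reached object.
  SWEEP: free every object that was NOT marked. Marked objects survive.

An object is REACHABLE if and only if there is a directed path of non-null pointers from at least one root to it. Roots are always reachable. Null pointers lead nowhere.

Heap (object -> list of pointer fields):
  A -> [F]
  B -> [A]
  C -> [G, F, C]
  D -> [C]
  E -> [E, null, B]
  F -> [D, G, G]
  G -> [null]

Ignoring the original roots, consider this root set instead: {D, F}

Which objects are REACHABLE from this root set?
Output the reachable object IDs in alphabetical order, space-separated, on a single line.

Roots: D F
Mark D: refs=C, marked=D
Mark F: refs=D G G, marked=D F
Mark C: refs=G F C, marked=C D F
Mark G: refs=null, marked=C D F G
Unmarked (collected): A B E

Answer: C D F G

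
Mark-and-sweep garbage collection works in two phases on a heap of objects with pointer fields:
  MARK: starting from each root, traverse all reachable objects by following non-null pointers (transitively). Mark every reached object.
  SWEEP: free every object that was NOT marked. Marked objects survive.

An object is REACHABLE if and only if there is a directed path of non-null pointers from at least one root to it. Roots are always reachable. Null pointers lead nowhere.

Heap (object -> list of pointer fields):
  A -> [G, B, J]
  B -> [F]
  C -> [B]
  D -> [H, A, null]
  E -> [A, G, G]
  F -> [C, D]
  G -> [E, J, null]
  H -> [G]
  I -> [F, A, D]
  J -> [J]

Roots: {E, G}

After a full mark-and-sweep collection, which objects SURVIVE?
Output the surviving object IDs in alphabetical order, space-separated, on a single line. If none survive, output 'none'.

Roots: E G
Mark E: refs=A G G, marked=E
Mark G: refs=E J null, marked=E G
Mark A: refs=G B J, marked=A E G
Mark J: refs=J, marked=A E G J
Mark B: refs=F, marked=A B E G J
Mark F: refs=C D, marked=A B E F G J
Mark C: refs=B, marked=A B C E F G J
Mark D: refs=H A null, marked=A B C D E F G J
Mark H: refs=G, marked=A B C D E F G H J
Unmarked (collected): I

Answer: A B C D E F G H J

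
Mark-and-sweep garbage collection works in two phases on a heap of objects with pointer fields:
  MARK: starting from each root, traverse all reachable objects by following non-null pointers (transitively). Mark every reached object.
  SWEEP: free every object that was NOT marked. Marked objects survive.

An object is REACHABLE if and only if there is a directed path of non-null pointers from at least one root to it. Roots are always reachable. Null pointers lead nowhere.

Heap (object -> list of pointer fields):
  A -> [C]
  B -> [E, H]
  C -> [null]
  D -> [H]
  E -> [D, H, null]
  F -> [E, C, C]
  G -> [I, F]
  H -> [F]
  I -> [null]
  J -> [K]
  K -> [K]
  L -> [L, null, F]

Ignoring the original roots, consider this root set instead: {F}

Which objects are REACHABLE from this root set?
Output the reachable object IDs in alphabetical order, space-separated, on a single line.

Roots: F
Mark F: refs=E C C, marked=F
Mark E: refs=D H null, marked=E F
Mark C: refs=null, marked=C E F
Mark D: refs=H, marked=C D E F
Mark H: refs=F, marked=C D E F H
Unmarked (collected): A B G I J K L

Answer: C D E F H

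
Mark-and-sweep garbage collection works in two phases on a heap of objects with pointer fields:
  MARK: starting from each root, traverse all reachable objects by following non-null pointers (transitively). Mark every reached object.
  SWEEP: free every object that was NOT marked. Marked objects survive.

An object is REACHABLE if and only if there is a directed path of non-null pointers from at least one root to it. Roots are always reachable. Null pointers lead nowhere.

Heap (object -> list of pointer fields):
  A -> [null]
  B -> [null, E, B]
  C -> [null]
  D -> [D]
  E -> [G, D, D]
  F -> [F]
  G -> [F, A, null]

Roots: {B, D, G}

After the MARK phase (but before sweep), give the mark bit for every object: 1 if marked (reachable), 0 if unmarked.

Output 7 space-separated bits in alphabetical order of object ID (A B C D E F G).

Roots: B D G
Mark B: refs=null E B, marked=B
Mark D: refs=D, marked=B D
Mark G: refs=F A null, marked=B D G
Mark E: refs=G D D, marked=B D E G
Mark F: refs=F, marked=B D E F G
Mark A: refs=null, marked=A B D E F G
Unmarked (collected): C

Answer: 1 1 0 1 1 1 1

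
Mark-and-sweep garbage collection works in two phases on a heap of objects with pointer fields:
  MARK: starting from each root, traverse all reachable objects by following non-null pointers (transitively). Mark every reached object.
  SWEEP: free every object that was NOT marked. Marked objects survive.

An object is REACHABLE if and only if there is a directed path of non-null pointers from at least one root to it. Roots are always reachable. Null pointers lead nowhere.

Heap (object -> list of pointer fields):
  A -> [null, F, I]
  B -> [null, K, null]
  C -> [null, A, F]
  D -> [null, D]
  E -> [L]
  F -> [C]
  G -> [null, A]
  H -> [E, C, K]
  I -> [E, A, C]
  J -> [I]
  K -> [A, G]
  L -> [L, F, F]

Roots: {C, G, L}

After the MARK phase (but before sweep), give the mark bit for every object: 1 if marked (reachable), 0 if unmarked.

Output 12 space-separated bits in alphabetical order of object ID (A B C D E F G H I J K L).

Answer: 1 0 1 0 1 1 1 0 1 0 0 1

Derivation:
Roots: C G L
Mark C: refs=null A F, marked=C
Mark G: refs=null A, marked=C G
Mark L: refs=L F F, marked=C G L
Mark A: refs=null F I, marked=A C G L
Mark F: refs=C, marked=A C F G L
Mark I: refs=E A C, marked=A C F G I L
Mark E: refs=L, marked=A C E F G I L
Unmarked (collected): B D H J K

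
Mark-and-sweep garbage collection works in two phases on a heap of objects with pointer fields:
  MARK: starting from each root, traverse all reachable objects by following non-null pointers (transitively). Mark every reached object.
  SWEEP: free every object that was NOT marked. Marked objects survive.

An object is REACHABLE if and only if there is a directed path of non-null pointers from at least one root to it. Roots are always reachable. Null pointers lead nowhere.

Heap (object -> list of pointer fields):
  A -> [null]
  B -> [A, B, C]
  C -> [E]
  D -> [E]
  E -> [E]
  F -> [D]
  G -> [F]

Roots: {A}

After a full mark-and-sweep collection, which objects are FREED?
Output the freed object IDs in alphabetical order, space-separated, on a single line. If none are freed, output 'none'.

Roots: A
Mark A: refs=null, marked=A
Unmarked (collected): B C D E F G

Answer: B C D E F G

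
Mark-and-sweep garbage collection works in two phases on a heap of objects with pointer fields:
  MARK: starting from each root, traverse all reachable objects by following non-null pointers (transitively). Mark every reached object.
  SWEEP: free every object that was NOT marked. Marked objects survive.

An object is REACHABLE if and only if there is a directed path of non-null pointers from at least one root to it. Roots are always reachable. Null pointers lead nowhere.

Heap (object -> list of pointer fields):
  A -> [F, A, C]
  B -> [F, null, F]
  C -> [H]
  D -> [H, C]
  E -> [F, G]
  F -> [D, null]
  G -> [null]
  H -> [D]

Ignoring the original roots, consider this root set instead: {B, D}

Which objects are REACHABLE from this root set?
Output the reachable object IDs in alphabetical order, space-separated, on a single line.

Answer: B C D F H

Derivation:
Roots: B D
Mark B: refs=F null F, marked=B
Mark D: refs=H C, marked=B D
Mark F: refs=D null, marked=B D F
Mark H: refs=D, marked=B D F H
Mark C: refs=H, marked=B C D F H
Unmarked (collected): A E G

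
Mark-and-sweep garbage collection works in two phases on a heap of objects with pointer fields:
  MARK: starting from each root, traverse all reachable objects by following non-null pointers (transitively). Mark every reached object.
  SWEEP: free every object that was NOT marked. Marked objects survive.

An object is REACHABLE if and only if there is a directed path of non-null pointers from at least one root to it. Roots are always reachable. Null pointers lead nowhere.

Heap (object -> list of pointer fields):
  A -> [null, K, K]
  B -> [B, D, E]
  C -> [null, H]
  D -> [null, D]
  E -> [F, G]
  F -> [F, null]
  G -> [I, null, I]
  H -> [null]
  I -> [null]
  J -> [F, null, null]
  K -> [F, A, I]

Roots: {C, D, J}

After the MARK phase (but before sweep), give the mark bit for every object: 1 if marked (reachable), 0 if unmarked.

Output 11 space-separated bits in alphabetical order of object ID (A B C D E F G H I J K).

Roots: C D J
Mark C: refs=null H, marked=C
Mark D: refs=null D, marked=C D
Mark J: refs=F null null, marked=C D J
Mark H: refs=null, marked=C D H J
Mark F: refs=F null, marked=C D F H J
Unmarked (collected): A B E G I K

Answer: 0 0 1 1 0 1 0 1 0 1 0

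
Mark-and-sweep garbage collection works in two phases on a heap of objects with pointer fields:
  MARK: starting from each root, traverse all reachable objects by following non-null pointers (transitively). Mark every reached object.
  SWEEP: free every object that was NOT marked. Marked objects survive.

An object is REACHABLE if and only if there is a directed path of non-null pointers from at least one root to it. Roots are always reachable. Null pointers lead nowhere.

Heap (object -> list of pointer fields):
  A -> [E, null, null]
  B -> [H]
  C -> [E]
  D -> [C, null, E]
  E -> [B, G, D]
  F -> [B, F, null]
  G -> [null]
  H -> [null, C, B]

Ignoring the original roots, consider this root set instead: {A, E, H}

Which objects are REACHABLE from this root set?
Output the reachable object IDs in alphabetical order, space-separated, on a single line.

Roots: A E H
Mark A: refs=E null null, marked=A
Mark E: refs=B G D, marked=A E
Mark H: refs=null C B, marked=A E H
Mark B: refs=H, marked=A B E H
Mark G: refs=null, marked=A B E G H
Mark D: refs=C null E, marked=A B D E G H
Mark C: refs=E, marked=A B C D E G H
Unmarked (collected): F

Answer: A B C D E G H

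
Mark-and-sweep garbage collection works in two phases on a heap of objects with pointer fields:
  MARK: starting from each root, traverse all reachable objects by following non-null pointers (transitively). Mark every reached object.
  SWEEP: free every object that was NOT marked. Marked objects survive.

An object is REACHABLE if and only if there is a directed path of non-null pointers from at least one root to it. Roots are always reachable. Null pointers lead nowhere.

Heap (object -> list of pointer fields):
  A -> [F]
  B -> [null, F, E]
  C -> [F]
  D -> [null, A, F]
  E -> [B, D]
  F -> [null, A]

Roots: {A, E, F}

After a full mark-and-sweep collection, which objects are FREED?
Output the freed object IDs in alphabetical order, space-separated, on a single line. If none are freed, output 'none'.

Answer: C

Derivation:
Roots: A E F
Mark A: refs=F, marked=A
Mark E: refs=B D, marked=A E
Mark F: refs=null A, marked=A E F
Mark B: refs=null F E, marked=A B E F
Mark D: refs=null A F, marked=A B D E F
Unmarked (collected): C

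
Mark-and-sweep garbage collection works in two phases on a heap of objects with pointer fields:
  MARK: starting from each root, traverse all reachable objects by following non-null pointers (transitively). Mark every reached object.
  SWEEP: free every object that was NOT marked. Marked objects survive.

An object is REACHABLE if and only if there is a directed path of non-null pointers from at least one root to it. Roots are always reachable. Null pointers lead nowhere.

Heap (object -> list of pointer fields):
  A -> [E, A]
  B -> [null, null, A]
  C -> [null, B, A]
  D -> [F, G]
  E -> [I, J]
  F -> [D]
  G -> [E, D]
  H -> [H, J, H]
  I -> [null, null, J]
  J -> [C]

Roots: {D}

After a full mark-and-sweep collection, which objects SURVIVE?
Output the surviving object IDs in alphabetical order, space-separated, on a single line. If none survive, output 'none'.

Answer: A B C D E F G I J

Derivation:
Roots: D
Mark D: refs=F G, marked=D
Mark F: refs=D, marked=D F
Mark G: refs=E D, marked=D F G
Mark E: refs=I J, marked=D E F G
Mark I: refs=null null J, marked=D E F G I
Mark J: refs=C, marked=D E F G I J
Mark C: refs=null B A, marked=C D E F G I J
Mark B: refs=null null A, marked=B C D E F G I J
Mark A: refs=E A, marked=A B C D E F G I J
Unmarked (collected): H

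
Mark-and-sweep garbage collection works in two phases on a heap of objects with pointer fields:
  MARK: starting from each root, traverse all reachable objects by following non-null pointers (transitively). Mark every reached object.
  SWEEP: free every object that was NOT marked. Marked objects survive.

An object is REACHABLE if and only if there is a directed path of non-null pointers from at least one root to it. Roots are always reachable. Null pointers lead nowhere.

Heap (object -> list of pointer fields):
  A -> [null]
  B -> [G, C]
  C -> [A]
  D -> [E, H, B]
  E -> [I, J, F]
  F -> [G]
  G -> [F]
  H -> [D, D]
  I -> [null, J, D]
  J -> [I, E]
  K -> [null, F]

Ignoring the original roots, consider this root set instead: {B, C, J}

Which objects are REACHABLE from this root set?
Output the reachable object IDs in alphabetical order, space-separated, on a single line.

Roots: B C J
Mark B: refs=G C, marked=B
Mark C: refs=A, marked=B C
Mark J: refs=I E, marked=B C J
Mark G: refs=F, marked=B C G J
Mark A: refs=null, marked=A B C G J
Mark I: refs=null J D, marked=A B C G I J
Mark E: refs=I J F, marked=A B C E G I J
Mark F: refs=G, marked=A B C E F G I J
Mark D: refs=E H B, marked=A B C D E F G I J
Mark H: refs=D D, marked=A B C D E F G H I J
Unmarked (collected): K

Answer: A B C D E F G H I J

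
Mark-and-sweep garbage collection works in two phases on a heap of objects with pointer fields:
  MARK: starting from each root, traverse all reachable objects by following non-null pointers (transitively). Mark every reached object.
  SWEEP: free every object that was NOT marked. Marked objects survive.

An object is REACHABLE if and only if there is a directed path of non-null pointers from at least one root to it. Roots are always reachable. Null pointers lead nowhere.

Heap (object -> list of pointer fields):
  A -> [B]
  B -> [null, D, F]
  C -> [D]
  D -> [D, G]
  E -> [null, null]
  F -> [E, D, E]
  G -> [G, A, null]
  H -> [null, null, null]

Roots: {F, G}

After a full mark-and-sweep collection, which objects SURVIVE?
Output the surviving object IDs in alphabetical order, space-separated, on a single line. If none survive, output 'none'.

Answer: A B D E F G

Derivation:
Roots: F G
Mark F: refs=E D E, marked=F
Mark G: refs=G A null, marked=F G
Mark E: refs=null null, marked=E F G
Mark D: refs=D G, marked=D E F G
Mark A: refs=B, marked=A D E F G
Mark B: refs=null D F, marked=A B D E F G
Unmarked (collected): C H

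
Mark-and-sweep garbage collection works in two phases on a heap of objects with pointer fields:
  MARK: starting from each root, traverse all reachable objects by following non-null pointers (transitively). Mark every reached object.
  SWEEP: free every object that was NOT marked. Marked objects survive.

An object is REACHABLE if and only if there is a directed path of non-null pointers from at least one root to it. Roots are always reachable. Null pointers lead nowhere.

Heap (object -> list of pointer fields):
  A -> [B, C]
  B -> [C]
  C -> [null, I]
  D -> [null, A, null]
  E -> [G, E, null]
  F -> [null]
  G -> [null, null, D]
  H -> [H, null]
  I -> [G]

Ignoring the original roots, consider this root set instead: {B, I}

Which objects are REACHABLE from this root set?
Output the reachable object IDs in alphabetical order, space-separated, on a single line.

Roots: B I
Mark B: refs=C, marked=B
Mark I: refs=G, marked=B I
Mark C: refs=null I, marked=B C I
Mark G: refs=null null D, marked=B C G I
Mark D: refs=null A null, marked=B C D G I
Mark A: refs=B C, marked=A B C D G I
Unmarked (collected): E F H

Answer: A B C D G I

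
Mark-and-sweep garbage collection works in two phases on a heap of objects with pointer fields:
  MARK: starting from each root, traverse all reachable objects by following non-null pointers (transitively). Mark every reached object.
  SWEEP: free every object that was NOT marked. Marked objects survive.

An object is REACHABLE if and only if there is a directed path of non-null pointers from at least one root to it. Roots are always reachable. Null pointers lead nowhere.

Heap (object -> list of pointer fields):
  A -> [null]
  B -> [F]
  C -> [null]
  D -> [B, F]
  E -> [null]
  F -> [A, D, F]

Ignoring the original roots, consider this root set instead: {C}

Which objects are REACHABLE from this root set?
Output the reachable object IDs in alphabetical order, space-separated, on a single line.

Roots: C
Mark C: refs=null, marked=C
Unmarked (collected): A B D E F

Answer: C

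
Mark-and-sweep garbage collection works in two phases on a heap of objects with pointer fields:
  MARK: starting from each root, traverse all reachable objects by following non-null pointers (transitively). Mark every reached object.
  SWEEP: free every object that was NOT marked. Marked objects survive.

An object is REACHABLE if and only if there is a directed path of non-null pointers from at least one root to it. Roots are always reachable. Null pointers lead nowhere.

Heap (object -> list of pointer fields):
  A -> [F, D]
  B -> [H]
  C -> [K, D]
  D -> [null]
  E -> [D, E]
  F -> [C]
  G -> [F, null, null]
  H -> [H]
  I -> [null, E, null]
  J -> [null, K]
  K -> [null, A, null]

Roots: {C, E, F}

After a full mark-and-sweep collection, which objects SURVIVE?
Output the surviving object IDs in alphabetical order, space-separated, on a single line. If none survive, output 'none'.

Roots: C E F
Mark C: refs=K D, marked=C
Mark E: refs=D E, marked=C E
Mark F: refs=C, marked=C E F
Mark K: refs=null A null, marked=C E F K
Mark D: refs=null, marked=C D E F K
Mark A: refs=F D, marked=A C D E F K
Unmarked (collected): B G H I J

Answer: A C D E F K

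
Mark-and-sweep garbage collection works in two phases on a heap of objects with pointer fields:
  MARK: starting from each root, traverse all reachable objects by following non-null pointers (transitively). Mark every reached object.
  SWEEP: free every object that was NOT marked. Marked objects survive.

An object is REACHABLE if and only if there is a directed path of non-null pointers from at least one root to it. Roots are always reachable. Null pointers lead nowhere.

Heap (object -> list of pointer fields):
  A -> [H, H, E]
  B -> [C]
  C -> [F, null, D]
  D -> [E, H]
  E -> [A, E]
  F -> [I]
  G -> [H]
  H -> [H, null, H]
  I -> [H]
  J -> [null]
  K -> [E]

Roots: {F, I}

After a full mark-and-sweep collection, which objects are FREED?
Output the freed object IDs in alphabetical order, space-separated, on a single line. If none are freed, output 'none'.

Answer: A B C D E G J K

Derivation:
Roots: F I
Mark F: refs=I, marked=F
Mark I: refs=H, marked=F I
Mark H: refs=H null H, marked=F H I
Unmarked (collected): A B C D E G J K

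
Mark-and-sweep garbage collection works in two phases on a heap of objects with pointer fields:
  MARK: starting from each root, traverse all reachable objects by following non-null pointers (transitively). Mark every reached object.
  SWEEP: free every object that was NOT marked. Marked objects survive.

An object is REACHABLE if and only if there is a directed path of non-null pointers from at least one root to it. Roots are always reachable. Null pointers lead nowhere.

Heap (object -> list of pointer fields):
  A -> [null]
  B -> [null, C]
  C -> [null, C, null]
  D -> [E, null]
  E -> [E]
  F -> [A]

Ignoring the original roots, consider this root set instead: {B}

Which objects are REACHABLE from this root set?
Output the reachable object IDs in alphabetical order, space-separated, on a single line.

Answer: B C

Derivation:
Roots: B
Mark B: refs=null C, marked=B
Mark C: refs=null C null, marked=B C
Unmarked (collected): A D E F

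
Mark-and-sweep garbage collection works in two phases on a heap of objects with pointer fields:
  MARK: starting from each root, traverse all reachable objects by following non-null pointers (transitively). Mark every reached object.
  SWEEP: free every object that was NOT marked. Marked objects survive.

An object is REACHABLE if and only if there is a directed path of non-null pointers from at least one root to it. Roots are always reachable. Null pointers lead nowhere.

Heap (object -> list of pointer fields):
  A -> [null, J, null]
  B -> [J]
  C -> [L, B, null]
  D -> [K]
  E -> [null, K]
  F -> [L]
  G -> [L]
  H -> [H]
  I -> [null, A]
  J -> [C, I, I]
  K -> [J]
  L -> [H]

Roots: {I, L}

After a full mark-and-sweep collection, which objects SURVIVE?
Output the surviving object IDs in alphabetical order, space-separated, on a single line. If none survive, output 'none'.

Answer: A B C H I J L

Derivation:
Roots: I L
Mark I: refs=null A, marked=I
Mark L: refs=H, marked=I L
Mark A: refs=null J null, marked=A I L
Mark H: refs=H, marked=A H I L
Mark J: refs=C I I, marked=A H I J L
Mark C: refs=L B null, marked=A C H I J L
Mark B: refs=J, marked=A B C H I J L
Unmarked (collected): D E F G K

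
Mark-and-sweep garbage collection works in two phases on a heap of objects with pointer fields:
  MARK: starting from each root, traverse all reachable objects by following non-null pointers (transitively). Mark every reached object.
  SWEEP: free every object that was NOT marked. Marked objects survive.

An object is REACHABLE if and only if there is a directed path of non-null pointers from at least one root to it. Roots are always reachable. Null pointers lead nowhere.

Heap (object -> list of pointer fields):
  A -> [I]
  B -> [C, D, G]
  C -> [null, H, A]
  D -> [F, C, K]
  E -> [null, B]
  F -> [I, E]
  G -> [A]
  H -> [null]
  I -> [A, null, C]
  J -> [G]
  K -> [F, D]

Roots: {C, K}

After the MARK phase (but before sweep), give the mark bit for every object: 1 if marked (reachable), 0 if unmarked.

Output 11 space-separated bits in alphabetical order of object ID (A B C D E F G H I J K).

Roots: C K
Mark C: refs=null H A, marked=C
Mark K: refs=F D, marked=C K
Mark H: refs=null, marked=C H K
Mark A: refs=I, marked=A C H K
Mark F: refs=I E, marked=A C F H K
Mark D: refs=F C K, marked=A C D F H K
Mark I: refs=A null C, marked=A C D F H I K
Mark E: refs=null B, marked=A C D E F H I K
Mark B: refs=C D G, marked=A B C D E F H I K
Mark G: refs=A, marked=A B C D E F G H I K
Unmarked (collected): J

Answer: 1 1 1 1 1 1 1 1 1 0 1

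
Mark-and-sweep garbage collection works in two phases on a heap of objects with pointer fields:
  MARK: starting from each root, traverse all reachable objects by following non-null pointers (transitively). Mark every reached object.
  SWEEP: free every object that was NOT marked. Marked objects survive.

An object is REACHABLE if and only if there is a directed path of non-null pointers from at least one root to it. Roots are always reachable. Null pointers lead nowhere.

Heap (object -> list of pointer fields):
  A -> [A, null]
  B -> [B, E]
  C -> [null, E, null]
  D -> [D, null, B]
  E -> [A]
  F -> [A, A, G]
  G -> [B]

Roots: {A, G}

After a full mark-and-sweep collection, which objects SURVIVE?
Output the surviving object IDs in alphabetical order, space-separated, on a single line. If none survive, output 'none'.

Roots: A G
Mark A: refs=A null, marked=A
Mark G: refs=B, marked=A G
Mark B: refs=B E, marked=A B G
Mark E: refs=A, marked=A B E G
Unmarked (collected): C D F

Answer: A B E G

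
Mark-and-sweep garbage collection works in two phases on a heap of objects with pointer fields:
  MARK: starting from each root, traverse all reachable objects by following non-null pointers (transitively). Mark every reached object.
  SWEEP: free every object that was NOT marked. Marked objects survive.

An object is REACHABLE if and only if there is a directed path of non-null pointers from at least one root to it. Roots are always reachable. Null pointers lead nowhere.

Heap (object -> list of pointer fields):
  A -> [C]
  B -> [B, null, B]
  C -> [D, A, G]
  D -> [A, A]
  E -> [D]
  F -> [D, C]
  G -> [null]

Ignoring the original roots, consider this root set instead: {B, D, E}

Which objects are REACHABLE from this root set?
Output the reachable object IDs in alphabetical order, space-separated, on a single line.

Answer: A B C D E G

Derivation:
Roots: B D E
Mark B: refs=B null B, marked=B
Mark D: refs=A A, marked=B D
Mark E: refs=D, marked=B D E
Mark A: refs=C, marked=A B D E
Mark C: refs=D A G, marked=A B C D E
Mark G: refs=null, marked=A B C D E G
Unmarked (collected): F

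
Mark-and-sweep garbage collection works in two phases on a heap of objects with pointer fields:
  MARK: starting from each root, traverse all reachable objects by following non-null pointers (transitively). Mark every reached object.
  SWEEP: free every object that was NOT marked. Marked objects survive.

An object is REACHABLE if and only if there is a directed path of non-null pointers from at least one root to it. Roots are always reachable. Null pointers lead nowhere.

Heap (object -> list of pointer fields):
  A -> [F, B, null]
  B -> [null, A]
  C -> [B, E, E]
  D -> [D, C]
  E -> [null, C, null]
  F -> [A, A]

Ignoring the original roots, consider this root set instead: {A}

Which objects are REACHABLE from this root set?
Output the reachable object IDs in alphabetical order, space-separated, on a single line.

Roots: A
Mark A: refs=F B null, marked=A
Mark F: refs=A A, marked=A F
Mark B: refs=null A, marked=A B F
Unmarked (collected): C D E

Answer: A B F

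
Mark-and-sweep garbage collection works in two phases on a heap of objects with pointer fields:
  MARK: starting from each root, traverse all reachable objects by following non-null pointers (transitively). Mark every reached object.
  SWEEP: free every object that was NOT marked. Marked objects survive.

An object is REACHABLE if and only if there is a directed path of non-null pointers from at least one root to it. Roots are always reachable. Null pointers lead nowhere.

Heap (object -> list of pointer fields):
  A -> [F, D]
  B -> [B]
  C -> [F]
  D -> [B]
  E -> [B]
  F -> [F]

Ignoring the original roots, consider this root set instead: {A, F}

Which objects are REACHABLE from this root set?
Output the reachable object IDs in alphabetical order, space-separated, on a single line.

Roots: A F
Mark A: refs=F D, marked=A
Mark F: refs=F, marked=A F
Mark D: refs=B, marked=A D F
Mark B: refs=B, marked=A B D F
Unmarked (collected): C E

Answer: A B D F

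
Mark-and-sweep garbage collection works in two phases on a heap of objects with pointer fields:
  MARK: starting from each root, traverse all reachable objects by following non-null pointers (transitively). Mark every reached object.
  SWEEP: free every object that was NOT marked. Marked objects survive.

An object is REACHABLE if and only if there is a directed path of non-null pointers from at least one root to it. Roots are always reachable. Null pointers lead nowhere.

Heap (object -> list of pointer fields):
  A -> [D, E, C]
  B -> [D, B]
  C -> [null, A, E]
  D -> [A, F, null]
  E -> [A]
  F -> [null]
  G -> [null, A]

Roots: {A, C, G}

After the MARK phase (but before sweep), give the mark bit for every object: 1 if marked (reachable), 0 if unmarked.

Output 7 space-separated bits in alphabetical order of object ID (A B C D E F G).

Answer: 1 0 1 1 1 1 1

Derivation:
Roots: A C G
Mark A: refs=D E C, marked=A
Mark C: refs=null A E, marked=A C
Mark G: refs=null A, marked=A C G
Mark D: refs=A F null, marked=A C D G
Mark E: refs=A, marked=A C D E G
Mark F: refs=null, marked=A C D E F G
Unmarked (collected): B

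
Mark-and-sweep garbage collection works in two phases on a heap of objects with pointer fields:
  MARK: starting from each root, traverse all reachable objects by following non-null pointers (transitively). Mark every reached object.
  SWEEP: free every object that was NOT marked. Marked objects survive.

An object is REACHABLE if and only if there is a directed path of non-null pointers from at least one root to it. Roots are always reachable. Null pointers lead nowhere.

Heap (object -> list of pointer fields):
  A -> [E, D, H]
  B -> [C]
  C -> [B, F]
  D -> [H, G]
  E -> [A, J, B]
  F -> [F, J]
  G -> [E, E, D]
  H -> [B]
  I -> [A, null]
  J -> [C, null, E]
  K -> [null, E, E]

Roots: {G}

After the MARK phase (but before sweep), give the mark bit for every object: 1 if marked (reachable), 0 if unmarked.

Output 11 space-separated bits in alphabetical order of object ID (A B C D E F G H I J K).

Answer: 1 1 1 1 1 1 1 1 0 1 0

Derivation:
Roots: G
Mark G: refs=E E D, marked=G
Mark E: refs=A J B, marked=E G
Mark D: refs=H G, marked=D E G
Mark A: refs=E D H, marked=A D E G
Mark J: refs=C null E, marked=A D E G J
Mark B: refs=C, marked=A B D E G J
Mark H: refs=B, marked=A B D E G H J
Mark C: refs=B F, marked=A B C D E G H J
Mark F: refs=F J, marked=A B C D E F G H J
Unmarked (collected): I K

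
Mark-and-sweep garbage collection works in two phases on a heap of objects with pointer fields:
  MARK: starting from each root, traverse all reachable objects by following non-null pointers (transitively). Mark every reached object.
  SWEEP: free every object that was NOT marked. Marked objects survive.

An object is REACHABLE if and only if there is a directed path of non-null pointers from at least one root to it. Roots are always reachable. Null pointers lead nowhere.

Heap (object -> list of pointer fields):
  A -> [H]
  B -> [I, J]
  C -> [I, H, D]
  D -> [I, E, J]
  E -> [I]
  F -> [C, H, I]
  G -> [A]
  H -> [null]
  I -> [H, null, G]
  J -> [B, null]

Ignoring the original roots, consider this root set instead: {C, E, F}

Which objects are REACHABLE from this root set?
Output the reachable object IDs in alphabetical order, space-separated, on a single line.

Answer: A B C D E F G H I J

Derivation:
Roots: C E F
Mark C: refs=I H D, marked=C
Mark E: refs=I, marked=C E
Mark F: refs=C H I, marked=C E F
Mark I: refs=H null G, marked=C E F I
Mark H: refs=null, marked=C E F H I
Mark D: refs=I E J, marked=C D E F H I
Mark G: refs=A, marked=C D E F G H I
Mark J: refs=B null, marked=C D E F G H I J
Mark A: refs=H, marked=A C D E F G H I J
Mark B: refs=I J, marked=A B C D E F G H I J
Unmarked (collected): (none)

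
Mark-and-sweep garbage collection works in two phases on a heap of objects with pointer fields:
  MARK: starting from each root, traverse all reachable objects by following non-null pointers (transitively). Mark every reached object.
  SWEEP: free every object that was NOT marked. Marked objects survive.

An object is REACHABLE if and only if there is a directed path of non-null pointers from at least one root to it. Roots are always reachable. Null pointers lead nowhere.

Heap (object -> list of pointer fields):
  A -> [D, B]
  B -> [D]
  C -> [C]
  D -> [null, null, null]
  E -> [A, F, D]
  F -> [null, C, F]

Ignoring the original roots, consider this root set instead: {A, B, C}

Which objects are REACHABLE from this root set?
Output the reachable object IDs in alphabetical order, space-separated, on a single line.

Answer: A B C D

Derivation:
Roots: A B C
Mark A: refs=D B, marked=A
Mark B: refs=D, marked=A B
Mark C: refs=C, marked=A B C
Mark D: refs=null null null, marked=A B C D
Unmarked (collected): E F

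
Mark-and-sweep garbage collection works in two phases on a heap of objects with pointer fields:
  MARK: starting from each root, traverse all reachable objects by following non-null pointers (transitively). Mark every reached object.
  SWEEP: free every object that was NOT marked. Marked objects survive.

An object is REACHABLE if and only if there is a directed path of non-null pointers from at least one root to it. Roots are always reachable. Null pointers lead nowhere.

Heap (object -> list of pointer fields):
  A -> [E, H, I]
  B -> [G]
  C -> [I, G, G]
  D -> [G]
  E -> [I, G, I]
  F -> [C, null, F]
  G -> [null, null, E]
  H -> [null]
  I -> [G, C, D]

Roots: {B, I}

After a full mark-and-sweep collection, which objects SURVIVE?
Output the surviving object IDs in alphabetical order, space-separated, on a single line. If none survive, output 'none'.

Answer: B C D E G I

Derivation:
Roots: B I
Mark B: refs=G, marked=B
Mark I: refs=G C D, marked=B I
Mark G: refs=null null E, marked=B G I
Mark C: refs=I G G, marked=B C G I
Mark D: refs=G, marked=B C D G I
Mark E: refs=I G I, marked=B C D E G I
Unmarked (collected): A F H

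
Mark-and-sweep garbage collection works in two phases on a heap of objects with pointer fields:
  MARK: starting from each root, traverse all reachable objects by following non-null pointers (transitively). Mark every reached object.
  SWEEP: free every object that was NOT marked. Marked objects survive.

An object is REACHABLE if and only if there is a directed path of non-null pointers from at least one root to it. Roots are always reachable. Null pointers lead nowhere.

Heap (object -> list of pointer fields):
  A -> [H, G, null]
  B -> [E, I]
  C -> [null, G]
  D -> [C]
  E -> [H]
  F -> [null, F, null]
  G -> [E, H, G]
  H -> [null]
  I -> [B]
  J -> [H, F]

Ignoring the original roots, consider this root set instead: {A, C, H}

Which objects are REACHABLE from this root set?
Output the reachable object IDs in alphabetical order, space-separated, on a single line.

Answer: A C E G H

Derivation:
Roots: A C H
Mark A: refs=H G null, marked=A
Mark C: refs=null G, marked=A C
Mark H: refs=null, marked=A C H
Mark G: refs=E H G, marked=A C G H
Mark E: refs=H, marked=A C E G H
Unmarked (collected): B D F I J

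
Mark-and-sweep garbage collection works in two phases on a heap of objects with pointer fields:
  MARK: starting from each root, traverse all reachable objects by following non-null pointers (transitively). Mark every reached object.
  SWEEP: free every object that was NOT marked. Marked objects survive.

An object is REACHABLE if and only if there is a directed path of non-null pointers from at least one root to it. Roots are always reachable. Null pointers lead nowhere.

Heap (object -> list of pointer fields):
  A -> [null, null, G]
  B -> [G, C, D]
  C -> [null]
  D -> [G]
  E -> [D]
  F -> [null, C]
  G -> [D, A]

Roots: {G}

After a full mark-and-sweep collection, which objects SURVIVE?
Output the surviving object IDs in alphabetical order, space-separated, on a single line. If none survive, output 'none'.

Roots: G
Mark G: refs=D A, marked=G
Mark D: refs=G, marked=D G
Mark A: refs=null null G, marked=A D G
Unmarked (collected): B C E F

Answer: A D G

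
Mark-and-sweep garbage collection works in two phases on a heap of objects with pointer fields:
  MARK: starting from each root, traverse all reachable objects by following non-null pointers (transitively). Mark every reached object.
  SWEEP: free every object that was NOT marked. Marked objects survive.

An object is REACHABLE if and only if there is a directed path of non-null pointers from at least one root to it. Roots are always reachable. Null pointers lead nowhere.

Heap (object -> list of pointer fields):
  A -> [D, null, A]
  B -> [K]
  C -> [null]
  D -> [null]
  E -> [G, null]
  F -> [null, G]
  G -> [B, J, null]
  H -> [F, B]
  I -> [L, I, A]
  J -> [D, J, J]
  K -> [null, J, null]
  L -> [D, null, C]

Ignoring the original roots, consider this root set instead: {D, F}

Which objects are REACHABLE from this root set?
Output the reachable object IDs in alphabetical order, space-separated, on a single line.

Answer: B D F G J K

Derivation:
Roots: D F
Mark D: refs=null, marked=D
Mark F: refs=null G, marked=D F
Mark G: refs=B J null, marked=D F G
Mark B: refs=K, marked=B D F G
Mark J: refs=D J J, marked=B D F G J
Mark K: refs=null J null, marked=B D F G J K
Unmarked (collected): A C E H I L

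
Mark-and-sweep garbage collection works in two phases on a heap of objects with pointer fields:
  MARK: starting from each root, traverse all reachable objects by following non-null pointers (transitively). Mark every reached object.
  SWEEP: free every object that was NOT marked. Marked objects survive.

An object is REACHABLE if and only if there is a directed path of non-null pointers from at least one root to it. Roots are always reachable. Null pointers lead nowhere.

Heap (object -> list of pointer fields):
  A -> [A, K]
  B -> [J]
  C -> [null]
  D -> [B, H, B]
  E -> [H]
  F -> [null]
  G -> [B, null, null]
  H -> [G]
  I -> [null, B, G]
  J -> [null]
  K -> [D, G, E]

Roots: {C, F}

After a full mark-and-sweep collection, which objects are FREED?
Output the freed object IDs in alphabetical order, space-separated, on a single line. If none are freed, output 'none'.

Answer: A B D E G H I J K

Derivation:
Roots: C F
Mark C: refs=null, marked=C
Mark F: refs=null, marked=C F
Unmarked (collected): A B D E G H I J K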